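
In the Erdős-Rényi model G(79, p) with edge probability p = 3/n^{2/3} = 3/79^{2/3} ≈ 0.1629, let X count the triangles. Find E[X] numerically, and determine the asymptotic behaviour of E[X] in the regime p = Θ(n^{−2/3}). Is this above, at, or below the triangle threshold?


Number of potential triangles: C(79, 3) = 79079.
Each occurs with probability p³ ≈ (0.1629)³ ≈ 4.326230e-03.
By linearity: E[X] = C(79, 3)·p³ ≈ 79079 · 4.326230e-03 ≈ 342.1139.
Since α = 2/3 < 1, p = c/n^{2/3} ≫ 1/n is above the triangle threshold p ~ 1/n. Asymptotically E[X] ~ (c³/6)·n^{3(1−α)} = (3³/6)·n^{1} → ∞; triangles are abundant w.h.p.

E[X] ≈ 342.1139; in regime p = Θ(1/n^{2/3}) E[X] diverges (above the triangle threshold p ~ 1/n).


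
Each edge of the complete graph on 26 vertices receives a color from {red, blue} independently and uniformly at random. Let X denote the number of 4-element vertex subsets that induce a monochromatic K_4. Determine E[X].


Let X = Σ_S X_S over the C(26, 4) = 14950 subsets S of size 4, where X_S = 1 if the K_4 on S is monochromatic.
For a fixed S, the K_4 on S has C(4, 2) = 6 edges. P[all 6 edges red] = (1/2)^6, and likewise for blue, so P[monochromatic] = 2·(1/2)^6 = 2^{1 − 6} = 1/32.
Summing: E[X] = C(26, 4) · 2^{1 − 6} = 14950 · 1/32 = 7475/16.
Numerically: E[X] ≈ 467.1875.

E[X] = C(26,4)·2^(1−C(4,2)) = 7475/16 ≈ 467.1875.


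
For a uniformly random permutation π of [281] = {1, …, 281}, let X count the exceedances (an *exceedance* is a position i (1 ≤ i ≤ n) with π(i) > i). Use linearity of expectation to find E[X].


Write X = Σ_{i=1}^{281} X_i, where X_i = 1_{π(i) > i}.
For each fixed i, π(i) is uniform over {1, …, 281} (marginal of a uniform permutation), so P[π(i) > i] = (n − i)/n. Summing: Σ_{i=1}^{281} (n − i)/n = (0 + 1 + … + 280)/281 = 281(281 − 1)/(2·281) = (281 − 1)/2.
Hence E[X] = Σ_{i=1}^{281} (281 − i)/281 = 140 ≈ 140.000.

E[X] = 140 = 140.000.


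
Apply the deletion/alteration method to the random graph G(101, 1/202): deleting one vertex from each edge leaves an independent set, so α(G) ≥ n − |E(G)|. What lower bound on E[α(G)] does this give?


E[|E(G)|] = C(101, 2)·p = 5050 · (1/202) = 25.
E[α(G)] ≥ n − E[|E(G)|] = 101 − 25 = 76.
Numerically: ≈ 76.0000.
(This is only a lower bound; the true E[α(G)] may be larger.)

E[α(G)] ≥ 76 ≈ 76.0000.


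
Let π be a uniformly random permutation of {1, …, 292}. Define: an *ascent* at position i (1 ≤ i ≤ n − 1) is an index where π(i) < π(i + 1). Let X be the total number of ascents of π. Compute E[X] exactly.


Write X = Σ X_I over i = 1, …, 291, with X_I the indicator of one ascent.
There are 291 indicators.
For each fixed i, the pair (π(i), π(i+1)) is a uniformly random ordered pair of distinct values from {1, …, 292}; by symmetry P[π(i) < π(i+1)] = 1/2.
By linearity: E[X] = 291 · (1/2) = (292 − 1) · (1/2) = 291/2 ≈ 145.500.

E[X] = 291/2 = 145.500.


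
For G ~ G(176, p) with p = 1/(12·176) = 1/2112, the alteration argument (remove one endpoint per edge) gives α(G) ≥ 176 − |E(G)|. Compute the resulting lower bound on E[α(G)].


E[|E(G)|] = C(176, 2)·p = 15400 · (1/2112) = 175/24.
E[α(G)] ≥ n − E[|E(G)|] = 176 − 175/24 = 4049/24.
Numerically: ≈ 168.708.
(This is only a lower bound; the true E[α(G)] may be larger.)

E[α(G)] ≥ 4049/24 ≈ 168.708.


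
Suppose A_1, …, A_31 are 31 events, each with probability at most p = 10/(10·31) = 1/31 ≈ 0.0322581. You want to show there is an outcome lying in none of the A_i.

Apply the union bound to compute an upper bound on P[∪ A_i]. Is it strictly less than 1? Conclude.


Union bound: P[∪_{i=1}^{31} A_i] ≤ Σ_i P[A_i] ≤ 31·p = 31·(1/31) = 1.
Numerically: 1 ≈ 1.0000000.
Is 1 < 1? NO.
Since the bound 1 is ≥ 1, the union bound is uninformative here; it does NOT by itself certify existence.

31·p = 1 ≈ 1.0000000; existence NOT certified by the union bound.


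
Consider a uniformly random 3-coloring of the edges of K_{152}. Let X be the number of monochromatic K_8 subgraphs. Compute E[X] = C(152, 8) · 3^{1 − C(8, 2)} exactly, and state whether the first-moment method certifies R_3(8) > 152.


E[X] = C(152, 8) · 3^{1 − 28} = 5859727868575 · 3^{−27} = 5859727868575/7625597484987.
As a reduced fraction: E[X] = 5859727868575/7625597484987 ≈ 0.7684.
Is E[X] < 1? YES.
Since E[X] < 1, there exists a 3-coloring of K_{152} with no monochromatic K_8; hence R_3(8) > 152.

E[X] = 5859727868575/7625597484987 ≈ 0.7684; E[X] < 1, so R_3(8) > 152.


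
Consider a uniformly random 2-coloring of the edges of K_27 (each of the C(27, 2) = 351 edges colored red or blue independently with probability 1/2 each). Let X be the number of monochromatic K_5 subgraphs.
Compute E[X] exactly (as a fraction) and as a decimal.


Let X = Σ_S X_S over the C(27, 5) = 80730 subsets S of size 5, where X_S = 1 if the K_5 on S is monochromatic.
For a fixed S, the K_5 on S has C(5, 2) = 10 edges. P[all 10 edges red] = (1/2)^10, and likewise for blue, so P[monochromatic] = 2·(1/2)^10 = 2^{1 − 10} = 1/512.
By linearity: E[X] = C(27, 5) · 2^{1 − 10} = 80730 · 1/512 = 40365/256.
Numerically: E[X] ≈ 157.67578.

E[X] = C(27,5)·2^(1−C(5,2)) = 40365/256 ≈ 157.67578.


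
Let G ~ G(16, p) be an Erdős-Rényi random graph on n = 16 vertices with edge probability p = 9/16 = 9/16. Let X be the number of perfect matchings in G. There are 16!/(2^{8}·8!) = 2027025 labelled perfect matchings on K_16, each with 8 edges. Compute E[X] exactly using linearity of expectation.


K_16 has 16!/(2^{8}·8!) = 2027025 labelled perfect matchings.
For each such perfect matching H, let X_H = 1 if all 8 edges of H are present in G. Then P[X_H = 1] = p^{8} = (9/16)^{8} = 43046721/4294967296.
By linearity: E[X] = Σ_H E[X_H] = 2027025 · p^{8} = 2027025 · 43046721/4294967296 = 87256779635025/4294967296.
Numerically: E[X] ≈ 2.03e+04.

E[X] = 2027025 · (9/16)^{8} = 87256779635025/4294967296 ≈ 2.03e+04.


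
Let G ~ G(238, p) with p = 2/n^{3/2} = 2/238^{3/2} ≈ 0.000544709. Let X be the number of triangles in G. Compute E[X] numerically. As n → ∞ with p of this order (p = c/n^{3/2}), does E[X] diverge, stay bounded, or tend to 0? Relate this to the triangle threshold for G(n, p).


Number of potential triangles: C(238, 3) = 2218636.
Each occurs with probability p³ ≈ (0.000544709)³ ≈ 1.61619471e-10.
By linearity: E[X] = C(238, 3)·p³ ≈ 2218636 · 1.61619471e-10 ≈ 0.000359.
Since α = 3/2 > 1, p = c/n^{3/2} = o(1/n) is below the triangle threshold p ~ 1/n. Asymptotically E[X] ~ (c³/6)·n^{3(1−α)} = (2³/6)·n^{-1.5} → 0, so by Markov's inequality G has no triangles w.h.p.

E[X] ≈ 0.000359; in regime p = Θ(1/n^{3/2}) E[X] tends to 0 (below the triangle threshold p ~ 1/n).


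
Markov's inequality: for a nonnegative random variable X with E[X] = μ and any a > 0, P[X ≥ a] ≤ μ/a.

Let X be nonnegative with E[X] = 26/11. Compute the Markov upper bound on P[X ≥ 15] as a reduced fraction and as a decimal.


μ = E[X] = 26/11, a = 15.
Markov: P[X ≥ 15] ≤ μ/a = (26/11)/15 = 26/165.
Numerically: ≈ 0.158.
(Since a = 15 > μ = 2.364, the bound 26/165 is < 1 and informative.)

P[X ≥ 15] ≤ 26/165 ≈ 0.158.


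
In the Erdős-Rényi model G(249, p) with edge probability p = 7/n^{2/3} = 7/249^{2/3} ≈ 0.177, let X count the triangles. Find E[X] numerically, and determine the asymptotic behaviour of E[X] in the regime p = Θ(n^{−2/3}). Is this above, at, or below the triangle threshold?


Number of potential triangles: C(249, 3) = 2542124.
Each occurs with probability p³ ≈ (0.177)³ ≈ 5.53217e-03.
By linearity: E[X] = C(249, 3)·p³ ≈ 2542124 · 5.53217e-03 ≈ 14063.459.
Since α = 2/3 < 1, p = c/n^{2/3} ≫ 1/n is above the triangle threshold p ~ 1/n. Asymptotically E[X] ~ (c³/6)·n^{3(1−α)} = (7³/6)·n^{1} → ∞; triangles are abundant w.h.p.

E[X] ≈ 14063.459; in regime p = Θ(1/n^{2/3}) E[X] diverges (above the triangle threshold p ~ 1/n).


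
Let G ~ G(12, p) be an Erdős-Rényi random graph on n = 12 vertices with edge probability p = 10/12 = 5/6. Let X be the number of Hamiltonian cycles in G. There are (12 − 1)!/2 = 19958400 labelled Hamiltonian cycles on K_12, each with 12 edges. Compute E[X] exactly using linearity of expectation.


K_12 has (12 − 1)!/2 = 19958400 labelled Hamiltonian cycles.
For each such Hamiltonian cycle H, let X_H = 1 if all 12 edges of H are present in G. Then P[X_H = 1] = p^{12} = (5/6)^{12} = 244140625/2176782336.
Summing the indicators: E[X] = Σ_H E[X_H] = 19958400 · p^{12} = 19958400 · 244140625/2176782336 = 469970703125/209952.
Numerically: E[X] ≈ 2.23847e+06.

E[X] = 19958400 · (5/6)^{12} = 469970703125/209952 ≈ 2.23847e+06.


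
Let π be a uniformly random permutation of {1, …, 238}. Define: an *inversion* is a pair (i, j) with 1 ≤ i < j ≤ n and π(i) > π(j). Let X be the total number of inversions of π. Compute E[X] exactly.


Write X = Σ X_I over the C(238, 2) = 28203 pairs i < j, with X_I the indicator of one inversion.
There are 28203 indicators.
For each fixed pair i < j, the values π(i) and π(j) are two distinct elements of {1, …, 238} in uniformly random order; by symmetry P[π(i) > π(j)] = 1/2.
By linearity: E[X] = 28203 · (1/2) = C(238, 2) · (1/2) = 28203/2 = 28203/2 ≈ 14101.50000.

E[X] = 28203/2 = 14101.50000.


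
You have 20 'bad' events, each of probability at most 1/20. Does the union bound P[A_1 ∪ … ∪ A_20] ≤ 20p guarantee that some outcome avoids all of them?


Union bound: P[∪_{i=1}^{20} A_i] ≤ Σ_i P[A_i] ≤ 20·p = 20·(1/20) = 1.
Numerically: 1 ≈ 1.000.
Is 1 < 1? NO.
Since the bound 1 is ≥ 1, the union bound is uninformative here; it does NOT by itself certify existence.

20·p = 1 ≈ 1.000; existence NOT certified by the union bound.


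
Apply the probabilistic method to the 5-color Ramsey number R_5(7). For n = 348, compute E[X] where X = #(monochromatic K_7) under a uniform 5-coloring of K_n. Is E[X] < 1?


E[X] = C(348, 7) · 5^{1 − 21} = 115412286408552 · 5^{−20} = 115412286408552/95367431640625.
As a reduced fraction: E[X] = 115412286408552/95367431640625 ≈ 1.210.
Is E[X] < 1? NO.
Since E[X] ≥ 1, the first-moment bound is inconclusive at n = 348; it does NOT by itself certify R_5(7) > 348.

E[X] = 115412286408552/95367431640625 ≈ 1.210; E[X] ≥ 1; first-moment method inconclusive here.


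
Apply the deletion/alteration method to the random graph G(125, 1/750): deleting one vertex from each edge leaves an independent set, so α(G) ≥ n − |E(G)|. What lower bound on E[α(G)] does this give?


E[|E(G)|] = C(125, 2)·p = 7750 · (1/750) = 31/3.
E[α(G)] ≥ n − E[|E(G)|] = 125 − 31/3 = 344/3.
Numerically: ≈ 114.6667.
(This is only a lower bound; the true E[α(G)] may be larger.)

E[α(G)] ≥ 344/3 ≈ 114.6667.


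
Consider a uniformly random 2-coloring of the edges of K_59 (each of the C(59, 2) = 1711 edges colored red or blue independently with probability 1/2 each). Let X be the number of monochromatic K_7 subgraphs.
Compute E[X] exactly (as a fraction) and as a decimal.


Let X = Σ_S X_S over the C(59, 7) = 341149446 subsets S of size 7, where X_S = 1 if the K_7 on S is monochromatic.
For a fixed S, the K_7 on S has C(7, 2) = 21 edges. P[all 21 edges red] = (1/2)^21, and likewise for blue, so P[monochromatic] = 2·(1/2)^21 = 2^{1 − 21} = 1/1048576.
By linearity: E[X] = C(59, 7) · 2^{1 − 21} = 341149446 · 1/1048576 = 170574723/524288.
Numerically: E[X] ≈ 325.34546.

E[X] = C(59,7)·2^(1−C(7,2)) = 170574723/524288 ≈ 325.34546.


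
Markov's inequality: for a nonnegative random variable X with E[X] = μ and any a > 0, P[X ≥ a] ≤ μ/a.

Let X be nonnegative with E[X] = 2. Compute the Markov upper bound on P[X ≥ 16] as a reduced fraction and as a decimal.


μ = E[X] = 2, a = 16.
Markov: P[X ≥ 16] ≤ μ/a = (2)/16 = 1/8.
Numerically: ≈ 0.125000.
(Since a = 16 > μ = 2.000000, the bound 1/8 is < 1 and informative.)

P[X ≥ 16] ≤ 1/8 ≈ 0.125000.


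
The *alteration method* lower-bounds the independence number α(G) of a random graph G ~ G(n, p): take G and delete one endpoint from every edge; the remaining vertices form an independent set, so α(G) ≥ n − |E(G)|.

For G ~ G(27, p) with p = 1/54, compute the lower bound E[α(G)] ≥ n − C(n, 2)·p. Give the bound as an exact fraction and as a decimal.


E[|E(G)|] = C(27, 2)·p = 351 · (1/54) = 13/2.
E[α(G)] ≥ n − E[|E(G)|] = 27 − 13/2 = 41/2.
Numerically: ≈ 20.500.
(This is only a lower bound; the true E[α(G)] may be larger.)

E[α(G)] ≥ 41/2 ≈ 20.500.


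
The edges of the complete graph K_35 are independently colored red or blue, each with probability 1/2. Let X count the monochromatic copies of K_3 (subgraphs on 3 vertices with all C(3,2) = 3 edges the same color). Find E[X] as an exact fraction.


Let X = Σ_S X_S over the C(35, 3) = 6545 subsets S of size 3, where X_S = 1 if the K_3 on S is monochromatic.
For a fixed S, the K_3 on S has C(3, 2) = 3 edges. P[all 3 edges red] = (1/2)^3, and likewise for blue, so P[monochromatic] = 2·(1/2)^3 = 2^{1 − 3} = 1/4.
By linearity of expectation: E[X] = C(35, 3) · 2^{1 − 3} = 6545 · 1/4 = 6545/4.
Numerically: E[X] ≈ 1636.2500.

E[X] = C(35,3)·2^(1−C(3,2)) = 6545/4 ≈ 1636.2500.


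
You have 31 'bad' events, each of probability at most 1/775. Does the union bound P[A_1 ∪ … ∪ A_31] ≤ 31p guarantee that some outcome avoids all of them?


Union bound: P[∪_{i=1}^{31} A_i] ≤ Σ_i P[A_i] ≤ 31·p = 31·(1/775) = 1/25.
Numerically: 1/25 ≈ 0.04000.
Is 1/25 < 1? YES.
Since P[∪ A_i] ≤ 1/25 < 1, the complement has P[∩ A_i^c] ≥ 1 − 1/25 = 24/25 > 0, so some outcome avoids every A_i.

31·p = 1/25 ≈ 0.04000; existence CERTIFIED by the union bound.


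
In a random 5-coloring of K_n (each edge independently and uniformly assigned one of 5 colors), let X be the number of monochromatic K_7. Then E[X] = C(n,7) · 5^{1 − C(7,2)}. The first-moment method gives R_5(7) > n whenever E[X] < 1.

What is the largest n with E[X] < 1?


We need C(n, 7) · 5^{1 − 21} < 1, i.e. C(n, 7) < 5^{21 − 1} = 95367431640625.
Check values of n near the boundary:
  n = 333: C(333, 7) = 84549532139028; 84549532139028 < 95367431640625? YES
  n = 334: C(334, 7) = 86359460961576; 86359460961576 < 95367431640625? YES
  n = 335: C(335, 7) = 88202498238195; 88202498238195 < 95367431640625? YES
  n = 336: C(336, 7) = 90079147136880; 90079147136880 < 95367431640625? YES
  n = 337: C(337, 7) = 91989916924632; 91989916924632 < 95367431640625? YES
  n = 338: C(338, 7) = 93935323022736; 93935323022736 < 95367431640625? YES
  n = 339: C(339, 7) = 95915887062372; 95915887062372 < 95367431640625? NO
  n = 340: C(340, 7) = 97932136940560; 97932136940560 < 95367431640625? NO
  n = 341: C(341, 7) = 99984606876440; 99984606876440 < 95367431640625? NO
The largest n with C(n, 7) < 95367431640625 is n = 338 (where E[X] = 93935323022736/95367431640625 ≈ 0.98498). Hence R_5(7) > 338, i.e. R_5(7) ≥ 339.

Largest n = 338; hence R_5(7) > 338.


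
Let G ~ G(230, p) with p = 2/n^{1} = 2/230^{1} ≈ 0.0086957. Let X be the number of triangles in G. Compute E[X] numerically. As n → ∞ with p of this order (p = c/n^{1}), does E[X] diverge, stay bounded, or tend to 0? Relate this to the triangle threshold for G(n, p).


Number of potential triangles: C(230, 3) = 2001460.
Each occurs with probability p³ ≈ (0.0086957)³ ≈ 6.5751623e-07.
By linearity: E[X] = C(230, 3)·p³ ≈ 2001460 · 6.5751623e-07 ≈ 1.31599.
Here α = 1, so p = 2/n is exactly at the triangle threshold p ~ 1/n. Asymptotically E[X] → c³/6 = 2³/6 = 4/3 ≈ 1.33333, a bounded constant. In this regime the triangle count is asymptotically Poisson(c³/6).

E[X] ≈ 1.31599; in regime p = Θ(1/n^{1}) E[X] stays bounded (at the triangle threshold p ~ 1/n).


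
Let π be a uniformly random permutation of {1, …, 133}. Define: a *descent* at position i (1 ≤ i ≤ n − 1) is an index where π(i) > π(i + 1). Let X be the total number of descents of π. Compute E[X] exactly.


Write X = Σ X_I over i = 1, …, 132, with X_I the indicator of one descent.
There are 132 indicators.
For each fixed i, the pair (π(i), π(i+1)) is a uniformly random ordered pair of distinct values from {1, …, 133}; by symmetry P[π(i) > π(i+1)] = 1/2.
By linearity: E[X] = 132 · (1/2) = (133 − 1) · (1/2) = 66 ≈ 66.000000.

E[X] = 66 = 66.000000.


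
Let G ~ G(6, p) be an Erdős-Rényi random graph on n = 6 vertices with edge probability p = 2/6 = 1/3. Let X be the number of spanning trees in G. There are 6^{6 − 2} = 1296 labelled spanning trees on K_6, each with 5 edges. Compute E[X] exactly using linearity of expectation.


K_6 has 6^{6 − 2} = 1296 labelled spanning trees.
For each such spanning tree H, let X_H = 1 if all 5 edges of H are present in G. Then P[X_H = 1] = p^{5} = (1/3)^{5} = 1/243.
By linearity of expectation: E[X] = Σ_H E[X_H] = 1296 · p^{5} = 1296 · 1/243 = 16/3.
Numerically: E[X] ≈ 5.33333.

E[X] = 1296 · (1/3)^{5} = 16/3 ≈ 5.33333.


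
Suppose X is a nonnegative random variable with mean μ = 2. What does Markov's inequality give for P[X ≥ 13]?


μ = E[X] = 2, a = 13.
Markov: P[X ≥ 13] ≤ μ/a = (2)/13 = 2/13.
Numerically: ≈ 0.1538.
(Since a = 13 > μ = 2.0000, the bound 2/13 is < 1 and informative.)

P[X ≥ 13] ≤ 2/13 ≈ 0.1538.


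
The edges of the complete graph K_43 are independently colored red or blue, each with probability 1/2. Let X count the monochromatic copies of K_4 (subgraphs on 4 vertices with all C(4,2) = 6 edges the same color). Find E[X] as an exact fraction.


Let X = Σ_S X_S over the C(43, 4) = 123410 subsets S of size 4, where X_S = 1 if the K_4 on S is monochromatic.
For a fixed S, the K_4 on S has C(4, 2) = 6 edges. P[all 6 edges red] = (1/2)^6, and likewise for blue, so P[monochromatic] = 2·(1/2)^6 = 2^{1 − 6} = 1/32.
Summing: E[X] = C(43, 4) · 2^{1 − 6} = 123410 · 1/32 = 61705/16.
Numerically: E[X] ≈ 3856.562.

E[X] = C(43,4)·2^(1−C(4,2)) = 61705/16 ≈ 3856.562.


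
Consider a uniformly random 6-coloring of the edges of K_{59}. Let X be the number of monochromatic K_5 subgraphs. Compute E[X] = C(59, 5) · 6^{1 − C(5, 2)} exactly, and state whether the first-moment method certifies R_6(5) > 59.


E[X] = C(59, 5) · 6^{1 − 10} = 5006386 · 6^{−9} = 5006386/10077696.
As a reduced fraction: E[X] = 2503193/5038848 ≈ 0.4967788.
Is E[X] < 1? YES.
Since E[X] < 1, there exists a 6-coloring of K_{59} with no monochromatic K_5; hence R_6(5) > 59.

E[X] = 2503193/5038848 ≈ 0.4967788; E[X] < 1, so R_6(5) > 59.


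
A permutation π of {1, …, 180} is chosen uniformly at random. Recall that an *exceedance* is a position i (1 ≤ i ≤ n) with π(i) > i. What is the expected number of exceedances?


Write X = Σ_{i=1}^{180} X_i, where X_i = 1_{π(i) > i}.
For each fixed i, π(i) is uniform over {1, …, 180} (marginal of a uniform permutation), so P[π(i) > i] = (n − i)/n. Summing: Σ_{i=1}^{180} (n − i)/n = (0 + 1 + … + 179)/180 = 180(180 − 1)/(2·180) = (180 − 1)/2.
Hence E[X] = Σ_{i=1}^{180} (180 − i)/180 = 179/2 ≈ 89.500.

E[X] = 179/2 = 89.500.


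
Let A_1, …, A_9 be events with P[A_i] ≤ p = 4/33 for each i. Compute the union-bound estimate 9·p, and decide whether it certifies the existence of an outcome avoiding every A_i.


Union bound: P[∪_{i=1}^{9} A_i] ≤ Σ_i P[A_i] ≤ 9·p = 9·(4/33) = 12/11.
Numerically: 12/11 ≈ 1.090909.
Is 12/11 < 1? NO.
Since the bound 12/11 is ≥ 1, the union bound is uninformative here; it does NOT by itself certify existence.

9·p = 12/11 ≈ 1.090909; existence NOT certified by the union bound.


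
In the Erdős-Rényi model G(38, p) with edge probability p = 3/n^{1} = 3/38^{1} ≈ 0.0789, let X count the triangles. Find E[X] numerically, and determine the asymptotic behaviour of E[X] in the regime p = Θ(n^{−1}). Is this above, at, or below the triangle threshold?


Number of potential triangles: C(38, 3) = 8436.
Each occurs with probability p³ ≈ (0.0789)³ ≈ 4.92054e-04.
By linearity: E[X] = C(38, 3)·p³ ≈ 8436 · 4.92054e-04 ≈ 4.151.
Here α = 1, so p = 3/n is exactly at the triangle threshold p ~ 1/n. Asymptotically E[X] → c³/6 = 3³/6 = 9/2 ≈ 4.500, a bounded constant. In this regime the triangle count is asymptotically Poisson(c³/6).

E[X] ≈ 4.151; in regime p = Θ(1/n^{1}) E[X] stays bounded (at the triangle threshold p ~ 1/n).


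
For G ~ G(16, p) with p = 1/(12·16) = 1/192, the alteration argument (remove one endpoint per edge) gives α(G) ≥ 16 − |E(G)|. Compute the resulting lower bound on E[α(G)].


E[|E(G)|] = C(16, 2)·p = 120 · (1/192) = 5/8.
E[α(G)] ≥ n − E[|E(G)|] = 16 − 5/8 = 123/8.
Numerically: ≈ 15.375.
(This is only a lower bound; the true E[α(G)] may be larger.)

E[α(G)] ≥ 123/8 ≈ 15.375.


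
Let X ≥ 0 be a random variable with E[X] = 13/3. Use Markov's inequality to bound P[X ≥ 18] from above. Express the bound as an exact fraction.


μ = E[X] = 13/3, a = 18.
Markov: P[X ≥ 18] ≤ μ/a = (13/3)/18 = 13/54.
Numerically: ≈ 0.241.
(Since a = 18 > μ = 4.333, the bound 13/54 is < 1 and informative.)

P[X ≥ 18] ≤ 13/54 ≈ 0.241.


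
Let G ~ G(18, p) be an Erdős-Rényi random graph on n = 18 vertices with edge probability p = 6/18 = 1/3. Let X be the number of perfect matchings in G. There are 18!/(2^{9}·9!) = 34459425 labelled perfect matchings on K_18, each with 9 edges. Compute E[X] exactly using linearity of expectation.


K_18 has 18!/(2^{9}·9!) = 34459425 labelled perfect matchings.
For each such perfect matching H, let X_H = 1 if all 9 edges of H are present in G. Then P[X_H = 1] = p^{9} = (1/3)^{9} = 1/19683.
By linearity: E[X] = Σ_H E[X_H] = 34459425 · p^{9} = 34459425 · 1/19683 = 425425/243.
Numerically: E[X] ≈ 1750.72.

E[X] = 34459425 · (1/3)^{9} = 425425/243 ≈ 1750.72.


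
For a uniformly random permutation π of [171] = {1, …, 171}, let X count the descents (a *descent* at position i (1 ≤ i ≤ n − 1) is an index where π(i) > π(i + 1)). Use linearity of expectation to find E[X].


Write X = Σ X_I over i = 1, …, 170, with X_I the indicator of one descent.
There are 170 indicators.
For each fixed i, the pair (π(i), π(i+1)) is a uniformly random ordered pair of distinct values from {1, …, 171}; by symmetry P[π(i) > π(i+1)] = 1/2.
By linearity: E[X] = 170 · (1/2) = (171 − 1) · (1/2) = 85 ≈ 85.000000.

E[X] = 85 = 85.000000.


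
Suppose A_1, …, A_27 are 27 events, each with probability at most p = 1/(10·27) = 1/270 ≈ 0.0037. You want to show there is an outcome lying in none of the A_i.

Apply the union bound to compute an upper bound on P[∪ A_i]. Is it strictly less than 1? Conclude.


Union bound: P[∪_{i=1}^{27} A_i] ≤ Σ_i P[A_i] ≤ 27·p = 27·(1/270) = 1/10.
Numerically: 1/10 ≈ 0.1000.
Is 1/10 < 1? YES.
Since P[∪ A_i] ≤ 1/10 < 1, the complement has P[∩ A_i^c] ≥ 1 − 1/10 = 9/10 > 0, so some outcome avoids every A_i.

27·p = 1/10 ≈ 0.1000; existence CERTIFIED by the union bound.


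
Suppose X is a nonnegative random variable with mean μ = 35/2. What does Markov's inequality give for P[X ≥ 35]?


μ = E[X] = 35/2, a = 35.
Markov: P[X ≥ 35] ≤ μ/a = (35/2)/35 = 1/2.
Numerically: ≈ 0.500.
(Since a = 35 > μ = 17.500, the bound 1/2 is < 1 and informative.)

P[X ≥ 35] ≤ 1/2 ≈ 0.500.


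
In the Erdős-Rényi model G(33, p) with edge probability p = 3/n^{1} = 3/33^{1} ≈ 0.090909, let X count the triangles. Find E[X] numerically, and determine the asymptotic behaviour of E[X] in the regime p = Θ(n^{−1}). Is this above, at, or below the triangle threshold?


Number of potential triangles: C(33, 3) = 5456.
Each occurs with probability p³ ≈ (0.090909)³ ≈ 7.5131480e-04.
By linearity: E[X] = C(33, 3)·p³ ≈ 5456 · 7.5131480e-04 ≈ 4.09917.
Here α = 1, so p = 3/n is exactly at the triangle threshold p ~ 1/n. Asymptotically E[X] → c³/6 = 3³/6 = 9/2 ≈ 4.50000, a bounded constant. In this regime the triangle count is asymptotically Poisson(c³/6).

E[X] ≈ 4.09917; in regime p = Θ(1/n^{1}) E[X] stays bounded (at the triangle threshold p ~ 1/n).


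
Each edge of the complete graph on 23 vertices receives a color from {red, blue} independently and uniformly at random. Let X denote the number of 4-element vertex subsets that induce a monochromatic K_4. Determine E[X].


Let X = Σ_S X_S over the C(23, 4) = 8855 subsets S of size 4, where X_S = 1 if the K_4 on S is monochromatic.
For a fixed S, the K_4 on S has C(4, 2) = 6 edges. P[all 6 edges red] = (1/2)^6, and likewise for blue, so P[monochromatic] = 2·(1/2)^6 = 2^{1 − 6} = 1/32.
Summing: E[X] = C(23, 4) · 2^{1 − 6} = 8855 · 1/32 = 8855/32.
Numerically: E[X] ≈ 276.71875.

E[X] = C(23,4)·2^(1−C(4,2)) = 8855/32 ≈ 276.71875.


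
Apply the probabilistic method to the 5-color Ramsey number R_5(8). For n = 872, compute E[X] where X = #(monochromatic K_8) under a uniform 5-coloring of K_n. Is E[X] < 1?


E[X] = C(872, 8) · 5^{1 − 28} = 8028343903111291045 · 5^{−27} = 8028343903111291045/7450580596923828125.
As a reduced fraction: E[X] = 1605668780622258209/1490116119384765625 ≈ 1.077546.
Is E[X] < 1? NO.
Since E[X] ≥ 1, the first-moment bound is inconclusive at n = 872; it does NOT by itself certify R_5(8) > 872.

E[X] = 1605668780622258209/1490116119384765625 ≈ 1.077546; E[X] ≥ 1; first-moment method inconclusive here.


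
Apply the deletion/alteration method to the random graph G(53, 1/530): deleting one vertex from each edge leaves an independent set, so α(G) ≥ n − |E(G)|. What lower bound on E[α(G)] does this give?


E[|E(G)|] = C(53, 2)·p = 1378 · (1/530) = 13/5.
E[α(G)] ≥ n − E[|E(G)|] = 53 − 13/5 = 252/5.
Numerically: ≈ 50.40000.
(This is only a lower bound; the true E[α(G)] may be larger.)

E[α(G)] ≥ 252/5 ≈ 50.40000.


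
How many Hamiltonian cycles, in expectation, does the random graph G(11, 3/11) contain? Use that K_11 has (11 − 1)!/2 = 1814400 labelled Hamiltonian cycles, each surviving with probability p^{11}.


K_11 has (11 − 1)!/2 = 1814400 labelled Hamiltonian cycles.
For each such Hamiltonian cycle H, let X_H = 1 if all 11 edges of H are present in G. Then P[X_H = 1] = p^{11} = (3/11)^{11} = 177147/285311670611.
Summing the indicators: E[X] = Σ_H E[X_H] = 1814400 · p^{11} = 1814400 · 177147/285311670611 = 321415516800/285311670611.
Numerically: E[X] ≈ 1.12654.

E[X] = 1814400 · (3/11)^{11} = 321415516800/285311670611 ≈ 1.12654.


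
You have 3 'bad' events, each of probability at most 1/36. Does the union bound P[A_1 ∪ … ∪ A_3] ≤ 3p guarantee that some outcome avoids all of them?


Union bound: P[∪_{i=1}^{3} A_i] ≤ Σ_i P[A_i] ≤ 3·p = 3·(1/36) = 1/12.
Numerically: 1/12 ≈ 0.083333.
Is 1/12 < 1? YES.
Since P[∪ A_i] ≤ 1/12 < 1, the complement has P[∩ A_i^c] ≥ 1 − 1/12 = 11/12 > 0, so some outcome avoids every A_i.

3·p = 1/12 ≈ 0.083333; existence CERTIFIED by the union bound.


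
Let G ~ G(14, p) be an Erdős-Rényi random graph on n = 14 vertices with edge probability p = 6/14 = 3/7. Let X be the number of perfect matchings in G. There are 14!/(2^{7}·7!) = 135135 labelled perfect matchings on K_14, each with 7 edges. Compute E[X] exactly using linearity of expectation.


K_14 has 14!/(2^{7}·7!) = 135135 labelled perfect matchings.
For each such perfect matching H, let X_H = 1 if all 7 edges of H are present in G. Then P[X_H = 1] = p^{7} = (3/7)^{7} = 2187/823543.
By linearity of expectation: E[X] = Σ_H E[X_H] = 135135 · p^{7} = 135135 · 2187/823543 = 42220035/117649.
Numerically: E[X] ≈ 358.864.

E[X] = 135135 · (3/7)^{7} = 42220035/117649 ≈ 358.864.


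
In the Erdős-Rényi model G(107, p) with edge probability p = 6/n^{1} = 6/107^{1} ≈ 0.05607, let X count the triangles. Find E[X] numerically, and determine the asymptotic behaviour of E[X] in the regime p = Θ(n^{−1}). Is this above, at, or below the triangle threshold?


Number of potential triangles: C(107, 3) = 198485.
Each occurs with probability p³ ≈ (0.05607)³ ≈ 1.763203e-04.
By linearity: E[X] = C(107, 3)·p³ ≈ 198485 · 1.763203e-04 ≈ 34.9969.
Here α = 1, so p = 6/n is exactly at the triangle threshold p ~ 1/n. Asymptotically E[X] → c³/6 = 6³/6 = 36 ≈ 36.0000, a bounded constant. In this regime the triangle count is asymptotically Poisson(c³/6).

E[X] ≈ 34.9969; in regime p = Θ(1/n^{1}) E[X] stays bounded (at the triangle threshold p ~ 1/n).


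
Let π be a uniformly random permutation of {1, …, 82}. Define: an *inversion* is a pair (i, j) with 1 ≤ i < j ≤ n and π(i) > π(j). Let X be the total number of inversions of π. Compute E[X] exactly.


Write X = Σ X_I over the C(82, 2) = 3321 pairs i < j, with X_I the indicator of one inversion.
There are 3321 indicators.
For each fixed pair i < j, the values π(i) and π(j) are two distinct elements of {1, …, 82} in uniformly random order; by symmetry P[π(i) > π(j)] = 1/2.
By linearity: E[X] = 3321 · (1/2) = C(82, 2) · (1/2) = 3321/2 = 3321/2 ≈ 1660.50000.

E[X] = 3321/2 = 1660.50000.


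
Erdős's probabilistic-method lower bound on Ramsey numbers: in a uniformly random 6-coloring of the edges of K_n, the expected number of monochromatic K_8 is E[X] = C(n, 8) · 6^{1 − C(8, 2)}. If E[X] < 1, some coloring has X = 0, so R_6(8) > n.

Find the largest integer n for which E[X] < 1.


We need C(n, 8) · 6^{1 − 28} < 1, i.e. C(n, 8) < 6^{28 − 1} = 1023490369077469249536.
Check values of n near the boundary:
  n = 1592: C(1592, 8) = 1005480414540892933435; 1005480414540892933435 < 1023490369077469249536? YES
  n = 1593: C(1593, 8) = 1010555394551193970323; 1010555394551193970323 < 1023490369077469249536? YES
  n = 1594: C(1594, 8) = 1015652773590544255167; 1015652773590544255167 < 1023490369077469249536? YES
  n = 1595: C(1595, 8) = 1020772636343363633895; 1020772636343363633895 < 1023490369077469249536? YES
  n = 1596: C(1596, 8) = 1025915067760710553965; 1025915067760710553965 < 1023490369077469249536? NO
The largest n with C(n, 8) < 1023490369077469249536 is n = 1595 (where E[X] = 113419181815929292655/113721152119718805504 ≈ 0.997). Hence R_6(8) > 1595, i.e. R_6(8) ≥ 1596.

Largest n = 1595; hence R_6(8) > 1595.


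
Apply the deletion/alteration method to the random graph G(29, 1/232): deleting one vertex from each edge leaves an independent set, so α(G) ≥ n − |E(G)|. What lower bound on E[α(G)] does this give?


E[|E(G)|] = C(29, 2)·p = 406 · (1/232) = 7/4.
E[α(G)] ≥ n − E[|E(G)|] = 29 − 7/4 = 109/4.
Numerically: ≈ 27.25000.
(This is only a lower bound; the true E[α(G)] may be larger.)

E[α(G)] ≥ 109/4 ≈ 27.25000.


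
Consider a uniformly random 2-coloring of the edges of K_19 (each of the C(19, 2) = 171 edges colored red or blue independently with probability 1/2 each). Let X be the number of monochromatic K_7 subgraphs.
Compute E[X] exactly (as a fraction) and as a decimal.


Let X = Σ_S X_S over the C(19, 7) = 50388 subsets S of size 7, where X_S = 1 if the K_7 on S is monochromatic.
For a fixed S, the K_7 on S has C(7, 2) = 21 edges. P[all 21 edges red] = (1/2)^21, and likewise for blue, so P[monochromatic] = 2·(1/2)^21 = 2^{1 − 21} = 1/1048576.
By linearity: E[X] = C(19, 7) · 2^{1 − 21} = 50388 · 1/1048576 = 12597/262144.
Numerically: E[X] ≈ 0.048054.

E[X] = C(19,7)·2^(1−C(7,2)) = 12597/262144 ≈ 0.048054.


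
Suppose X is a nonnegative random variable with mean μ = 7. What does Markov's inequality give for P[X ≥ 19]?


μ = E[X] = 7, a = 19.
Markov: P[X ≥ 19] ≤ μ/a = (7)/19 = 7/19.
Numerically: ≈ 0.368.
(Since a = 19 > μ = 7.000, the bound 7/19 is < 1 and informative.)

P[X ≥ 19] ≤ 7/19 ≈ 0.368.


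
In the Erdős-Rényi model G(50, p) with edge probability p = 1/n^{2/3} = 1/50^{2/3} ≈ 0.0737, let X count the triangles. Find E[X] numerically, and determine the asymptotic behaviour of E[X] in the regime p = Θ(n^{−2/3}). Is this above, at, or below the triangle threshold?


Number of potential triangles: C(50, 3) = 19600.
Each occurs with probability p³ ≈ (0.0737)³ ≈ 4.00000e-04.
By linearity: E[X] = C(50, 3)·p³ ≈ 19600 · 4.00000e-04 ≈ 7.840.
Since α = 2/3 < 1, p = c/n^{2/3} ≫ 1/n is above the triangle threshold p ~ 1/n. Asymptotically E[X] ~ (c³/6)·n^{3(1−α)} = (1³/6)·n^{1} → ∞; triangles are abundant w.h.p.

E[X] ≈ 7.840; in regime p = Θ(1/n^{2/3}) E[X] diverges (above the triangle threshold p ~ 1/n).


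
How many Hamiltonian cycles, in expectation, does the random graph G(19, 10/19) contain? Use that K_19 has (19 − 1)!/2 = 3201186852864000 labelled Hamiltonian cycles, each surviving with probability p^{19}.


K_19 has (19 − 1)!/2 = 3201186852864000 labelled Hamiltonian cycles.
For each such Hamiltonian cycle H, let X_H = 1 if all 19 edges of H are present in G. Then P[X_H = 1] = p^{19} = (10/19)^{19} = 10000000000000000000/1978419655660313589123979.
Summing the indicators: E[X] = Σ_H E[X_H] = 3201186852864000 · p^{19} = 3201186852864000 · 10000000000000000000/1978419655660313589123979 = 32011868528640000000000000000000000/1978419655660313589123979.
Numerically: E[X] ≈ 1.618e+10.

E[X] = 3201186852864000 · (10/19)^{19} = 32011868528640000000000000000000000/1978419655660313589123979 ≈ 1.618e+10.


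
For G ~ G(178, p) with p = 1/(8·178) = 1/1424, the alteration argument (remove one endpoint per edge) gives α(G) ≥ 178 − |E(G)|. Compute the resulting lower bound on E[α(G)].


E[|E(G)|] = C(178, 2)·p = 15753 · (1/1424) = 177/16.
E[α(G)] ≥ n − E[|E(G)|] = 178 − 177/16 = 2671/16.
Numerically: ≈ 166.938.
(This is only a lower bound; the true E[α(G)] may be larger.)

E[α(G)] ≥ 2671/16 ≈ 166.938.


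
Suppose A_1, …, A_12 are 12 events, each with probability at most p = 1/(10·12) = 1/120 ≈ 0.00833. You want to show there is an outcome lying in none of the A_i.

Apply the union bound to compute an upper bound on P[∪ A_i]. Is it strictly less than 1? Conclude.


Union bound: P[∪_{i=1}^{12} A_i] ≤ Σ_i P[A_i] ≤ 12·p = 12·(1/120) = 1/10.
Numerically: 1/10 ≈ 0.10000.
Is 1/10 < 1? YES.
Since P[∪ A_i] ≤ 1/10 < 1, the complement has P[∩ A_i^c] ≥ 1 − 1/10 = 9/10 > 0, so some outcome avoids every A_i.

12·p = 1/10 ≈ 0.10000; existence CERTIFIED by the union bound.


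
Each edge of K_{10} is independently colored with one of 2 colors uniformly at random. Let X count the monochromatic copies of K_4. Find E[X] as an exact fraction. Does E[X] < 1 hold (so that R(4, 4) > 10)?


E[X] = C(10, 4) · 2^{1 − 6} = 210 · 2^{−5} = 210/32.
As a reduced fraction: E[X] = 105/16 ≈ 6.562500.
Is E[X] < 1? NO.
Since E[X] ≥ 1, the first-moment bound is inconclusive at n = 10; it does NOT by itself certify R(4, 4) > 10.

E[X] = 105/16 ≈ 6.562500; E[X] ≥ 1; first-moment method inconclusive here.


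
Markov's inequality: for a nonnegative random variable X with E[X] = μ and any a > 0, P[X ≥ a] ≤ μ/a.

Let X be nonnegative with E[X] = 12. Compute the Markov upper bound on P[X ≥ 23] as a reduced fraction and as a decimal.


μ = E[X] = 12, a = 23.
Markov: P[X ≥ 23] ≤ μ/a = (12)/23 = 12/23.
Numerically: ≈ 0.52174.
(Since a = 23 > μ = 12.00000, the bound 12/23 is < 1 and informative.)

P[X ≥ 23] ≤ 12/23 ≈ 0.52174.


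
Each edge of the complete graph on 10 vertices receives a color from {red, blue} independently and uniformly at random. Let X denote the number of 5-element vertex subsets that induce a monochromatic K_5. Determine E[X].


Let X = Σ_S X_S over the C(10, 5) = 252 subsets S of size 5, where X_S = 1 if the K_5 on S is monochromatic.
For a fixed S, the K_5 on S has C(5, 2) = 10 edges. P[all 10 edges red] = (1/2)^10, and likewise for blue, so P[monochromatic] = 2·(1/2)^10 = 2^{1 − 10} = 1/512.
By linearity: E[X] = C(10, 5) · 2^{1 − 10} = 252 · 1/512 = 63/128.
Numerically: E[X] ≈ 0.49219.

E[X] = C(10,5)·2^(1−C(5,2)) = 63/128 ≈ 0.49219.


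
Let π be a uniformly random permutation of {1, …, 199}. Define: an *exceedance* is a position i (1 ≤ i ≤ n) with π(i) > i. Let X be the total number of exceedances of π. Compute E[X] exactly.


Write X = Σ_{i=1}^{199} X_i, where X_i = 1_{π(i) > i}.
For each fixed i, π(i) is uniform over {1, …, 199} (marginal of a uniform permutation), so P[π(i) > i] = (n − i)/n. Summing: Σ_{i=1}^{199} (n − i)/n = (0 + 1 + … + 198)/199 = 199(199 − 1)/(2·199) = (199 − 1)/2.
Hence E[X] = Σ_{i=1}^{199} (199 − i)/199 = 99 ≈ 99.0000.

E[X] = 99 = 99.0000.


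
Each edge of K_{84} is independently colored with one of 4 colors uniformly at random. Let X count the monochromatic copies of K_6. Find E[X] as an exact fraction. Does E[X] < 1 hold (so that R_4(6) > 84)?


E[X] = C(84, 6) · 4^{1 − 15} = 406481544 · 4^{−14} = 406481544/268435456.
As a reduced fraction: E[X] = 50810193/33554432 ≈ 1.514262.
Is E[X] < 1? NO.
Since E[X] ≥ 1, the first-moment bound is inconclusive at n = 84; it does NOT by itself certify R_4(6) > 84.

E[X] = 50810193/33554432 ≈ 1.514262; E[X] ≥ 1; first-moment method inconclusive here.


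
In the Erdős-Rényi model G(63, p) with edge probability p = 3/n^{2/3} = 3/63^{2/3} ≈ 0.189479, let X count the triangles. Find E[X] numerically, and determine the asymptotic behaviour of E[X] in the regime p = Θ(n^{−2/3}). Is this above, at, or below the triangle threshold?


Number of potential triangles: C(63, 3) = 39711.
Each occurs with probability p³ ≈ (0.189479)³ ≈ 6.80272109e-03.
By linearity: E[X] = C(63, 3)·p³ ≈ 39711 · 6.80272109e-03 ≈ 270.142857.
Since α = 2/3 < 1, p = c/n^{2/3} ≫ 1/n is above the triangle threshold p ~ 1/n. Asymptotically E[X] ~ (c³/6)·n^{3(1−α)} = (3³/6)·n^{1} → ∞; triangles are abundant w.h.p.

E[X] ≈ 270.142857; in regime p = Θ(1/n^{2/3}) E[X] diverges (above the triangle threshold p ~ 1/n).


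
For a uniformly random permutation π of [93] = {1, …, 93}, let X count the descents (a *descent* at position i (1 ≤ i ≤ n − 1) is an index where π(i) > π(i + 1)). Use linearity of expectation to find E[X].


Write X = Σ X_I over i = 1, …, 92, with X_I the indicator of one descent.
There are 92 indicators.
For each fixed i, the pair (π(i), π(i+1)) is a uniformly random ordered pair of distinct values from {1, …, 93}; by symmetry P[π(i) > π(i+1)] = 1/2.
By linearity: E[X] = 92 · (1/2) = (93 − 1) · (1/2) = 46 ≈ 46.000000.

E[X] = 46 = 46.000000.


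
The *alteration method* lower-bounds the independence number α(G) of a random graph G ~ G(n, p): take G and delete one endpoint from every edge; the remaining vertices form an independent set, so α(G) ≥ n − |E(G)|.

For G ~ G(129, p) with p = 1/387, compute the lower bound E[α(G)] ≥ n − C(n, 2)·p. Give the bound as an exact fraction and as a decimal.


E[|E(G)|] = C(129, 2)·p = 8256 · (1/387) = 64/3.
E[α(G)] ≥ n − E[|E(G)|] = 129 − 64/3 = 323/3.
Numerically: ≈ 107.666667.
(This is only a lower bound; the true E[α(G)] may be larger.)

E[α(G)] ≥ 323/3 ≈ 107.666667.


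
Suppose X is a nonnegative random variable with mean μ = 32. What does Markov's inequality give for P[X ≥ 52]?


μ = E[X] = 32, a = 52.
Markov: P[X ≥ 52] ≤ μ/a = (32)/52 = 8/13.
Numerically: ≈ 0.61538.
(Since a = 52 > μ = 32.00000, the bound 8/13 is < 1 and informative.)

P[X ≥ 52] ≤ 8/13 ≈ 0.61538.


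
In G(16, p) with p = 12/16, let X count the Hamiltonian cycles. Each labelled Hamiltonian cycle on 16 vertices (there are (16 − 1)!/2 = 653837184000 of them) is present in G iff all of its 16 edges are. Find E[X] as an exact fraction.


K_16 has (16 − 1)!/2 = 653837184000 labelled Hamiltonian cycles.
For each such Hamiltonian cycle H, let X_H = 1 if all 16 edges of H are present in G. Then P[X_H = 1] = p^{16} = (3/4)^{16} = 43046721/4294967296.
By linearity: E[X] = Σ_H E[X_H] = 653837184000 · p^{16} = 653837184000 · 43046721/4294967296 = 27485885585032875/4194304.
Numerically: E[X] ≈ 6.553e+09.

E[X] = 653837184000 · (3/4)^{16} = 27485885585032875/4194304 ≈ 6.553e+09.
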